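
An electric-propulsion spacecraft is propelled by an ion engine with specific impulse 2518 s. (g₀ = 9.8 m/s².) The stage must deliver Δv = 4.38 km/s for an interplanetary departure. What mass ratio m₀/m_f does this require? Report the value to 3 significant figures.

v_e = Isp · g₀ = 2518 × 9.8 = 24676.4 m/s.
Rocket equation: m₀/m_f = exp(Δv / v_e) = exp(4380 / 24676.4) = exp(0.1775) = 1.1942.

mass ratio ≈ 1.19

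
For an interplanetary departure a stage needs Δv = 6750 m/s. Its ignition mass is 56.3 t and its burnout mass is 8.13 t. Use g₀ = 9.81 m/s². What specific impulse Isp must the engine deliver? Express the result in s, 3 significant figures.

ln(m₀/m_f) = ln(56300/8130) = ln(6.925) = 1.9351.
Rocket equation: v_e = Δv / ln(m₀/m_f) = 6750 / 1.9351 = 3488.1 m/s.
Isp = v_e / g₀ = 3488.1 / 9.81 = 355.6 s.

Isp ≈ 356 s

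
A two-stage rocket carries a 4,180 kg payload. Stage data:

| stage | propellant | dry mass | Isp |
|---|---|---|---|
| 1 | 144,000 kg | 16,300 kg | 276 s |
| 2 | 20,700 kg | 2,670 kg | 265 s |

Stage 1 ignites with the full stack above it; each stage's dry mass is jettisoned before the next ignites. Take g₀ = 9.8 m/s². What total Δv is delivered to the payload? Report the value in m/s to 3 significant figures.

Δv ≈ 7550 m/s

Ignition mass of stage 1 = 144,000+16,300 + 20,700+2,670 + 4,180 = 187,850 kg.
Stage 1: m₀ = 187,850 kg, m_f = 187,850 − 144,000 = 43,850 kg; Δv = 276×9.8×ln(4.284) = 2704.8×1.4549 ≈ 3935 m/s.
Stage 2: m₀ = 27,550 kg, m_f = 27,550 − 20,700 = 6,850 kg; Δv = 265×9.8×ln(4.022) = 2597.0×1.3918 ≈ 3614 m/s.
Total Δv = 3935 + 3614 = 7549 m/s.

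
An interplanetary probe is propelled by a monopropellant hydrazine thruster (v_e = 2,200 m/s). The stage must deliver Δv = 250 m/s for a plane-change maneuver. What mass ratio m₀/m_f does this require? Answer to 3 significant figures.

mass ratio ≈ 1.12

m₀/m_f = exp(Δv / v_e) = exp(250 / 2200.0) = exp(0.1136) = 1.1203.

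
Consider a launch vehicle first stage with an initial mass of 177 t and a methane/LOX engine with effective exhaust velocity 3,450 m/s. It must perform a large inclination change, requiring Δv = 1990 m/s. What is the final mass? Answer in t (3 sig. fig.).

final mass ≈ 99.4 t

Using Δv = v_e ln(m₀/m_f): m₀/m_f = exp(Δv / v_e) = exp(1990 / 3450.0) = exp(0.5768) = 1.7804.
m_f = m₀ / 1.7804 = 177 / 1.7804 = 99.4159 t.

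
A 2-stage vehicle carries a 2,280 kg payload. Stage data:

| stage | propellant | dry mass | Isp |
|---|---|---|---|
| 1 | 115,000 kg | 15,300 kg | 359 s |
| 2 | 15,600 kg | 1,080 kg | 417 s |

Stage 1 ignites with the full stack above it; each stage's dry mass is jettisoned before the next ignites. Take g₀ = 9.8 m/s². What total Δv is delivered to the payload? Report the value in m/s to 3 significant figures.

Ignition mass of stage 1 = 115,000+15,300 + 15,600+1,080 + 2,280 = 149,260 kg.
Stage 1: m₀ = 149,260 kg, m_f = 149,260 − 115,000 = 34,260 kg; Δv = 359×9.8×ln(4.357) = 3518.2×1.4717 ≈ 5178 m/s.
Stage 2: m₀ = 18,960 kg, m_f = 18,960 − 15,600 = 3,360 kg; Δv = 417×9.8×ln(5.643) = 4086.6×1.7304 ≈ 7071 m/s.
Total Δv = 5178 + 7071 = 12249 m/s.

Δv ≈ 12200 m/s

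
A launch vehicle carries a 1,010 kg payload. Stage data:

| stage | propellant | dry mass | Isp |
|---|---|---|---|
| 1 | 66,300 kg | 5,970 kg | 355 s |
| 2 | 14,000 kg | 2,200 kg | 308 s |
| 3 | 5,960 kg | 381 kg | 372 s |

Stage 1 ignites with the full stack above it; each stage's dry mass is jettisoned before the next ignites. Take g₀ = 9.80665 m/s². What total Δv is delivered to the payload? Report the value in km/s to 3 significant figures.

Ignition mass of stage 1 = 66,300+5,970 + 14,000+2,200 + 5,960+381 + 1,010 = 95,821 kg.
Stage 1: m₀ = 95,821 kg, m_f = 95,821 − 66,300 = 29,521 kg; Δv = 355×9.80665×ln(3.246) = 3481.4×1.1774 ≈ 4099 m/s.
Stage 2: m₀ = 23,551 kg, m_f = 23,551 − 14,000 = 9,551 kg; Δv = 308×9.80665×ln(2.466) = 3020.4×0.9025 ≈ 2726 m/s.
Stage 3: m₀ = 7,351 kg, m_f = 7,351 − 5,960 = 1,391 kg; Δv = 372×9.80665×ln(5.285) = 3648.1×1.6648 ≈ 6073 m/s.
Total Δv = 4099 + 2726 + 6073 = 12898 m/s.

Δv ≈ 12.9 km/s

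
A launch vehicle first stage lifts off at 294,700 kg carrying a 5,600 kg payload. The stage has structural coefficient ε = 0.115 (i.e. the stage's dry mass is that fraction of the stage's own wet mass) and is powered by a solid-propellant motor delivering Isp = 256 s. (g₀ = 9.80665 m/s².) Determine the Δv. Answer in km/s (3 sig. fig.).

Δv ≈ 5.09 km/s

Stage wet mass = m₀ − payload = 294,700 − 5,600 = 289,100 kg.
Stage dry mass = ε × stage wet mass = 0.115 × 289,100 = 33,246.5 kg.
Burnout mass m_f = stage dry + payload = 33,246.5 + 5,600 = 38,846.5 kg.
v_e = Isp · g₀ = 256 × 9.80665 = 2510.5 m/s.
Δv = v_e · ln(294,700/38,846.5) = 2510.5 × ln(7.586) = 2510.5 × 2.0263 ≈ 5087 m/s.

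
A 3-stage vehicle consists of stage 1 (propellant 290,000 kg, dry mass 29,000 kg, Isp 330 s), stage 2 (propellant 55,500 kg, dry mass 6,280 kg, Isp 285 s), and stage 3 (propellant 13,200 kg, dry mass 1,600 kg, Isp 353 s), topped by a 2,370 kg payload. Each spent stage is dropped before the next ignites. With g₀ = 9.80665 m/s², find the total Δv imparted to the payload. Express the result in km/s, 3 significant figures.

Δv ≈ 12.7 km/s

Ignition mass of stage 1 = 290,000+29,000 + 55,500+6,280 + 13,200+1,600 + 2,370 = 397,950 kg.
Stage 1: m₀ = 397,950 kg, m_f = 397,950 − 290,000 = 107,950 kg; Δv = 330×9.80665×ln(3.686) = 3236.2×1.3047 ≈ 4222 m/s.
Stage 2: m₀ = 78,950 kg, m_f = 78,950 − 55,500 = 23,450 kg; Δv = 285×9.80665×ln(3.367) = 2794.9×1.2139 ≈ 3393 m/s.
Stage 3: m₀ = 17,170 kg, m_f = 17,170 − 13,200 = 3,970 kg; Δv = 353×9.80665×ln(4.325) = 3461.7×1.4644 ≈ 5069 m/s.
Total Δv = 4222 + 3393 + 5069 = 12684 m/s.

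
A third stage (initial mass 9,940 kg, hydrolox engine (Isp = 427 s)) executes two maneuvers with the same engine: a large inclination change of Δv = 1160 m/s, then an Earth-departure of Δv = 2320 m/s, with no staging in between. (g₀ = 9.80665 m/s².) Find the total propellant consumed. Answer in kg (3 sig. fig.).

v_e = Isp · g₀ = 427 × 9.80665 = 4187.4 m/s.
After the first burn: m = 9940 × exp(−1160/4187.4) = 9940 × 0.75804 = 7,534.92 kg.
After the second burn: m = 7,534.92 × exp(−2320/4187.4) = 7,534.92 × 0.57462 = 4,329.72 kg.
Total propellant = m₀ − m_final = 9940 − 4,329.72 = 5,610.28 kg.

total propellant consumed ≈ 5610 kg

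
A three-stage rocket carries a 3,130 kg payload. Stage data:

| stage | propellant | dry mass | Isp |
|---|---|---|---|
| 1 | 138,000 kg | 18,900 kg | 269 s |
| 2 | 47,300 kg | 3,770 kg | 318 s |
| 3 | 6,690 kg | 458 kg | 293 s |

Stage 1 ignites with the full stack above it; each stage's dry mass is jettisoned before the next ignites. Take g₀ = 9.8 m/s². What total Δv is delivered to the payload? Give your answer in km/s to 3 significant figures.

Δv ≈ 10.3 km/s

Ignition mass of stage 1 = 138,000+18,900 + 47,300+3,770 + 6,690+458 + 3,130 = 218,248 kg.
Stage 1: m₀ = 218,248 kg, m_f = 218,248 − 138,000 = 80,248 kg; Δv = 269×9.8×ln(2.72) = 2636.2×1.0005 ≈ 2638 m/s.
Stage 2: m₀ = 61,348 kg, m_f = 61,348 − 47,300 = 14,048 kg; Δv = 318×9.8×ln(4.367) = 3116.4×1.4741 ≈ 4594 m/s.
Stage 3: m₀ = 10,278 kg, m_f = 10,278 − 6,690 = 3,588 kg; Δv = 293×9.8×ln(2.865) = 2871.4×1.0524 ≈ 3022 m/s.
Total Δv = 2638 + 4594 + 3022 = 10254 m/s.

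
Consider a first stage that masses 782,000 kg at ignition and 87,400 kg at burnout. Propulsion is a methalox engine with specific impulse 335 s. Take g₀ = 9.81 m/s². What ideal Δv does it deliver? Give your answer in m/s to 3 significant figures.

Δv ≈ 7200 m/s

v_e = Isp · g₀ = 335 × 9.81 = 3286.4 m/s.
From the ideal rocket equation, Δv = v_e · ln(m₀/m_f) = 3286.4 × ln(8.947) = 3286.4 × 2.1914 ≈ 7201.6 m/s.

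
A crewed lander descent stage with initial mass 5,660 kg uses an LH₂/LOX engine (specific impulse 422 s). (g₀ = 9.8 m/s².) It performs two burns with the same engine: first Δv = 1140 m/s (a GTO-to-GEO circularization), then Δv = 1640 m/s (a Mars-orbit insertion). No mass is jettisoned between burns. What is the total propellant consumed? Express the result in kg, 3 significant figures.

v_e = Isp · g₀ = 422 × 9.8 = 4135.6 m/s.
After the first burn: m = 5660 × exp(−1140/4135.6) = 5660 × 0.75907 = 4,296.34 kg.
After the second burn: m = 4,296.34 × exp(−1640/4135.6) = 4,296.34 × 0.67263 = 2,889.85 kg.
Total propellant = m₀ − m_final = 5660 − 2,889.85 = 2,770.15 kg.

total propellant consumed ≈ 2770 kg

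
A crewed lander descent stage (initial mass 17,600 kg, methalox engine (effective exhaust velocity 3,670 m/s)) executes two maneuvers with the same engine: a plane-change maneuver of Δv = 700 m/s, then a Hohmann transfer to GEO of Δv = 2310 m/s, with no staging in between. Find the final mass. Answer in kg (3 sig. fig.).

After the first burn: m = 17600 × exp(−700/3670.0) = 17600 × 0.82635 = 14,543.8 kg.
After the second burn: m = 14,543.8 × exp(−2310/3670.0) = 14,543.8 × 0.53290 = 7,750.39 kg.

final mass ≈ 7750 kg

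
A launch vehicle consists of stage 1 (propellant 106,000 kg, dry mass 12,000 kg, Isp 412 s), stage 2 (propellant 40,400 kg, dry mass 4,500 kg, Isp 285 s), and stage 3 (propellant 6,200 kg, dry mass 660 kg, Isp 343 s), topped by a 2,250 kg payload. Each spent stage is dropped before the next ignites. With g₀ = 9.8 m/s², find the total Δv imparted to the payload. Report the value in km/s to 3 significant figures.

Δv ≈ 11.6 km/s

Ignition mass of stage 1 = 106,000+12,000 + 40,400+4,500 + 6,200+660 + 2,250 = 172,010 kg.
Stage 1: m₀ = 172,010 kg, m_f = 172,010 − 106,000 = 66,010 kg; Δv = 412×9.8×ln(2.606) = 4037.6×0.9577 ≈ 3867 m/s.
Stage 2: m₀ = 54,010 kg, m_f = 54,010 − 40,400 = 13,610 kg; Δv = 285×9.8×ln(3.968) = 2793.0×1.3784 ≈ 3850 m/s.
Stage 3: m₀ = 9,110 kg, m_f = 9,110 − 6,200 = 2,910 kg; Δv = 343×9.8×ln(3.131) = 3361.4×1.1412 ≈ 3836 m/s.
Total Δv = 3867 + 3850 + 3836 = 11553 m/s.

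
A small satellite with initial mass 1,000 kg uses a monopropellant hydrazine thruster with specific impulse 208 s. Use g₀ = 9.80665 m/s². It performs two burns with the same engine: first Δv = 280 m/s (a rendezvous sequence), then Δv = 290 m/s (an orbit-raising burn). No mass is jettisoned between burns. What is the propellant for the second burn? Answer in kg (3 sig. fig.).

propellant for the second burn ≈ 116 kg

v_e = Isp · g₀ = 208 × 9.80665 = 2039.8 m/s.
After the first burn: m = 1000 × exp(−280/2039.8) = 1000 × 0.87174 = 871.74 kg.
After the second burn: m = 871.74 × exp(−290/2039.8) = 871.74 × 0.86747 = 756.208 kg.
Second-burn propellant = 871.74 − 756.208 = 115.532 kg.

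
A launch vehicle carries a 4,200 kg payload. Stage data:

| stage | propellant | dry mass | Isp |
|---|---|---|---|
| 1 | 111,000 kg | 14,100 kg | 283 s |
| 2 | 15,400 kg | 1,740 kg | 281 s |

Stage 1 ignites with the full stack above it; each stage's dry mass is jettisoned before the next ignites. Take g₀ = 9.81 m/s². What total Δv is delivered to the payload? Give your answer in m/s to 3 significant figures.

Δv ≈ 7460 m/s

Ignition mass of stage 1 = 111,000+14,100 + 15,400+1,740 + 4,200 = 146,440 kg.
Stage 1: m₀ = 146,440 kg, m_f = 146,440 − 111,000 = 35,440 kg; Δv = 283×9.81×ln(4.132) = 2776.2×1.4188 ≈ 3939 m/s.
Stage 2: m₀ = 21,340 kg, m_f = 21,340 − 15,400 = 5,940 kg; Δv = 281×9.81×ln(3.593) = 2756.6×1.2789 ≈ 3525 m/s.
Total Δv = 3939 + 3525 = 7464 m/s.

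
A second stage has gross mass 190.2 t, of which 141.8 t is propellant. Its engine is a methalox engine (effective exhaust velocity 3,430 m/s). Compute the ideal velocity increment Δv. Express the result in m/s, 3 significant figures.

m_f = m₀ − m_prop = 190.2 − 141.8 = 48.4 t.
Using Δv = v_e ln(m₀/m_f): Δv = v_e · ln(m₀/m_f) = 3430.0 × ln(3.93) = 3430.0 × 1.3686 ≈ 4694.2 m/s.

Δv ≈ 4690 m/s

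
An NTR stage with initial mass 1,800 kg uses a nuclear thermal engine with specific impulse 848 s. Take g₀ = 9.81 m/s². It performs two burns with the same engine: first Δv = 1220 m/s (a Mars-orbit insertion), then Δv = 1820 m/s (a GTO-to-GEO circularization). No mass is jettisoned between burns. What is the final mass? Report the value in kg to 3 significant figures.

final mass ≈ 1250 kg

v_e = Isp · g₀ = 848 × 9.81 = 8318.9 m/s.
After the first burn: m = 1800 × exp(−1220/8318.9) = 1800 × 0.86359 = 1,554.46 kg.
After the second burn: m = 1,554.46 × exp(−1820/8318.9) = 1,554.46 × 0.80350 = 1,249.01 kg.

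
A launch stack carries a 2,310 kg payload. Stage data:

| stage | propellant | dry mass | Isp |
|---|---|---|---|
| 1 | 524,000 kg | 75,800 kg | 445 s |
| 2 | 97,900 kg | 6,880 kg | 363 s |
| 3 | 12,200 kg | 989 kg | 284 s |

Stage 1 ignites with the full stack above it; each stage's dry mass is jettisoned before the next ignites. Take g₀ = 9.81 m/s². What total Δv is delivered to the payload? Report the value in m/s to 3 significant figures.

Ignition mass of stage 1 = 524,000+75,800 + 97,900+6,880 + 12,200+989 + 2,310 = 720,079 kg.
Stage 1: m₀ = 720,079 kg, m_f = 720,079 − 524,000 = 196,079 kg; Δv = 445×9.81×ln(3.672) = 4365.4×1.3008 ≈ 5679 m/s.
Stage 2: m₀ = 120,279 kg, m_f = 120,279 − 97,900 = 22,379 kg; Δv = 363×9.81×ln(5.375) = 3561.0×1.6817 ≈ 5989 m/s.
Stage 3: m₀ = 15,499 kg, m_f = 15,499 − 12,200 = 3,299 kg; Δv = 284×9.81×ln(4.698) = 2786.0×1.5472 ≈ 4310 m/s.
Total Δv = 5679 + 5989 + 4310 = 15978 m/s.

Δv ≈ 16000 m/s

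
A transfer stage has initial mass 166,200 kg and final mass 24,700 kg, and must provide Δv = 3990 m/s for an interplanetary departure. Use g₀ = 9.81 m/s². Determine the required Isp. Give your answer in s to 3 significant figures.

Isp ≈ 213 s

ln(m₀/m_f) = ln(166200/24700) = ln(6.729) = 1.9064.
v_e = Δv / ln(m₀/m_f) = 3990 / 1.9064 = 2093.0 m/s.
Isp = v_e / g₀ = 2093.0 / 9.81 = 213.3 s.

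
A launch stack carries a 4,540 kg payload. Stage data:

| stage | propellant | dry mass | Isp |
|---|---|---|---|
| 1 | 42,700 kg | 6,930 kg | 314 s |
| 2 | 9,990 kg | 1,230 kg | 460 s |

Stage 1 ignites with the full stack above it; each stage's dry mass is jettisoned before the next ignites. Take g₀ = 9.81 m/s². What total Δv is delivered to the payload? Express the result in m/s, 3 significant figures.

Δv ≈ 7790 m/s

Ignition mass of stage 1 = 42,700+6,930 + 9,990+1,230 + 4,540 = 65,390 kg.
Stage 1: m₀ = 65,390 kg, m_f = 65,390 − 42,700 = 22,690 kg; Δv = 314×9.81×ln(2.882) = 3080.3×1.0584 ≈ 3260 m/s.
Stage 2: m₀ = 15,760 kg, m_f = 15,760 − 9,990 = 5,770 kg; Δv = 460×9.81×ln(2.731) = 4512.6×1.0048 ≈ 4534 m/s.
Total Δv = 3260 + 4534 = 7794 m/s.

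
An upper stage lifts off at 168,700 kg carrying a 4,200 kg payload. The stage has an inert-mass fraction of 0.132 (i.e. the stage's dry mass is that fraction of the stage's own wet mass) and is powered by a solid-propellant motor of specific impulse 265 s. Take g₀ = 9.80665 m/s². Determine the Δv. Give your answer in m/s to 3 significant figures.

Stage wet mass = m₀ − payload = 168,700 − 4,200 = 164,500 kg.
Stage dry mass = ε × stage wet mass = 0.132 × 164,500 = 21,714 kg.
Burnout mass m_f = stage dry + payload = 21,714 + 4,200 = 25,914 kg.
v_e = Isp · g₀ = 265 × 9.80665 = 2598.8 m/s.
Using Δv = v_e ln(m₀/m_f): Δv = v_e · ln(168,700/25,914) = 2598.8 × ln(6.51) = 2598.8 × 1.8733 ≈ 4868 m/s.

Δv ≈ 4870 m/s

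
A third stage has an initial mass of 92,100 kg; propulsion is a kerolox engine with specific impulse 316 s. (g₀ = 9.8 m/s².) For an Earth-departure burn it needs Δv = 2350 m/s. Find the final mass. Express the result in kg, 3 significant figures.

final mass ≈ 43100 kg

v_e = Isp · g₀ = 316 × 9.8 = 3096.8 m/s.
m₀/m_f = exp(Δv / v_e) = exp(2350 / 3096.8) = exp(0.7588) = 2.1358.
m_f = m₀ / 2.1358 = 92,100 / 2.1358 = 43,122 kg.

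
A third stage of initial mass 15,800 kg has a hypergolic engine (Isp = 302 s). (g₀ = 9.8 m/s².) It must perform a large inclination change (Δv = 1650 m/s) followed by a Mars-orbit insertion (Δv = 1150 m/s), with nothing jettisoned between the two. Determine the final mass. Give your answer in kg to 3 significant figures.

v_e = Isp · g₀ = 302 × 9.8 = 2959.6 m/s.
After the first burn: m = 15800 × exp(−1650/2959.6) = 15800 × 0.57263 = 9,047.55 kg.
After the second burn: m = 9,047.55 × exp(−1150/2959.6) = 9,047.55 × 0.67803 = 6,134.51 kg.

final mass ≈ 6130 kg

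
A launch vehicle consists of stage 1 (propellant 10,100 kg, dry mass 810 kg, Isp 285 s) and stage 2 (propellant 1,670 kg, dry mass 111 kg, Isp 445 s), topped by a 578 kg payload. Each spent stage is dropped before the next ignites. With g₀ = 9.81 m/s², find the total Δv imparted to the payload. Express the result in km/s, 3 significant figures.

Δv ≈ 9.38 km/s

Ignition mass of stage 1 = 10,100+810 + 1,670+111 + 578 = 13,269 kg.
Stage 1: m₀ = 13,269 kg, m_f = 13,269 − 10,100 = 3,169 kg; Δv = 285×9.81×ln(4.187) = 2795.9×1.4320 ≈ 4004 m/s.
Stage 2: m₀ = 2,359 kg, m_f = 2,359 − 1,670 = 689 kg; Δv = 445×9.81×ln(3.424) = 4365.4×1.2308 ≈ 5373 m/s.
Total Δv = 4004 + 5373 = 9377 m/s.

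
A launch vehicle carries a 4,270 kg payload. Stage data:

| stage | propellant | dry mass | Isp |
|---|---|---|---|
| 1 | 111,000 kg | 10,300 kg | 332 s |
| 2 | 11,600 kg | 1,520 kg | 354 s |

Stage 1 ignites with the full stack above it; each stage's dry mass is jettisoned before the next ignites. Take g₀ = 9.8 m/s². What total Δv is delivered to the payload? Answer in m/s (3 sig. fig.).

Ignition mass of stage 1 = 111,000+10,300 + 11,600+1,520 + 4,270 = 138,690 kg.
Stage 1: m₀ = 138,690 kg, m_f = 138,690 − 111,000 = 27,690 kg; Δv = 332×9.8×ln(5.009) = 3253.6×1.6112 ≈ 5242 m/s.
Stage 2: m₀ = 17,390 kg, m_f = 17,390 − 11,600 = 5,790 kg; Δv = 354×9.8×ln(3.003) = 3469.2×1.0998 ≈ 3815 m/s.
Total Δv = 5242 + 3815 = 9057 m/s.

Δv ≈ 9060 m/s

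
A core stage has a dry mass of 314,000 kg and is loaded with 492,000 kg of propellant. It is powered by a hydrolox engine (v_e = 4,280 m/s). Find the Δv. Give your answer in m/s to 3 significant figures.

m₀ = m_dry + m_prop = 314,000 + 492,000 = 806,000 kg.
From the ideal rocket equation, Δv = v_e · ln(m₀/m_f) = 4280.0 × ln(2.567) = 4280.0 × 0.9427 ≈ 4034.7 m/s.

Δv ≈ 4030 m/s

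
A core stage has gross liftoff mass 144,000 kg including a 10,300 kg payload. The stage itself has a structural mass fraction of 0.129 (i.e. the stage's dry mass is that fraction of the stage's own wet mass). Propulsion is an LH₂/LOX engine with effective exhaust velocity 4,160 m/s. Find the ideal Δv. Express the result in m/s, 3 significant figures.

Stage wet mass = m₀ − payload = 144,000 − 10,300 = 133,700 kg.
Stage dry mass = ε × stage wet mass = 0.129 × 133,700 = 17,247.3 kg.
Burnout mass m_f = stage dry + payload = 17,247.3 + 10,300 = 27,547.3 kg.
Δv = v_e · ln(144,000/27,547.3) = 4160.0 × ln(5.227) = 4160.0 × 1.6539 ≈ 6880 m/s.

Δv ≈ 6880 m/s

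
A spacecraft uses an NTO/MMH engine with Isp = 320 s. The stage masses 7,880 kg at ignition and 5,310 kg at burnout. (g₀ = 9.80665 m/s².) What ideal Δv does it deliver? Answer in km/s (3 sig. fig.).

v_e = Isp · g₀ = 320 × 9.80665 = 3138.1 m/s.
Rocket equation: Δv = v_e · ln(m₀/m_f) = 3138.1 × ln(1.484) = 3138.1 × 0.3947 ≈ 1238.7 m/s.

Δv ≈ 1.24 km/s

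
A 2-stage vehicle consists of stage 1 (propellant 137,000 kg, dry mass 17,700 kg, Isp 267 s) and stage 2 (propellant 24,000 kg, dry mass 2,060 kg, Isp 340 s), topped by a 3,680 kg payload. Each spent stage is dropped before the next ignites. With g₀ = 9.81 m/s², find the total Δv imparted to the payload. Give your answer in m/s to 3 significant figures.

Δv ≈ 9040 m/s

Ignition mass of stage 1 = 137,000+17,700 + 24,000+2,060 + 3,680 = 184,440 kg.
Stage 1: m₀ = 184,440 kg, m_f = 184,440 − 137,000 = 47,440 kg; Δv = 267×9.81×ln(3.888) = 2619.3×1.3579 ≈ 3557 m/s.
Stage 2: m₀ = 29,740 kg, m_f = 29,740 − 24,000 = 5,740 kg; Δv = 340×9.81×ln(5.181) = 3335.4×1.6450 ≈ 5487 m/s.
Total Δv = 3557 + 5487 = 9044 m/s.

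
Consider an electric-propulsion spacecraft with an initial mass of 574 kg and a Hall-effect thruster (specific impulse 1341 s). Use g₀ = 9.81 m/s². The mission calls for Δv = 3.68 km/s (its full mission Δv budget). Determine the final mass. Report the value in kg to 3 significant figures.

final mass ≈ 434 kg

v_e = Isp · g₀ = 1341 × 9.81 = 13155.2 m/s.
m₀/m_f = exp(Δv / v_e) = exp(3680 / 13155.2) = exp(0.2797) = 1.3228.
m_f = m₀ / 1.3228 = 574 / 1.3228 = 433.928 kg.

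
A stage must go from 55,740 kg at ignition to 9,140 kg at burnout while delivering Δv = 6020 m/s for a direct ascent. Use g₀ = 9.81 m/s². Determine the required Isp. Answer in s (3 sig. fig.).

ln(m₀/m_f) = ln(55740/9140) = ln(6.098) = 1.8080.
From the ideal rocket equation, v_e = Δv / ln(m₀/m_f) = 6020 / 1.8080 = 3329.6 m/s.
Isp = v_e / g₀ = 3329.6 / 9.81 = 339.4 s.

Isp ≈ 339 s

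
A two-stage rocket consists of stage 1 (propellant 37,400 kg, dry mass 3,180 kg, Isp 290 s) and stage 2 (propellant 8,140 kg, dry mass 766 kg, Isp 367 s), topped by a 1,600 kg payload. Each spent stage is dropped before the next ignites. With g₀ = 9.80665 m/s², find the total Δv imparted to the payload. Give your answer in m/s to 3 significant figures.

Δv ≈ 9110 m/s

Ignition mass of stage 1 = 37,400+3,180 + 8,140+766 + 1,600 = 51,086 kg.
Stage 1: m₀ = 51,086 kg, m_f = 51,086 − 37,400 = 13,686 kg; Δv = 290×9.80665×ln(3.733) = 2843.9×1.3171 ≈ 3746 m/s.
Stage 2: m₀ = 10,506 kg, m_f = 10,506 − 8,140 = 2,366 kg; Δv = 367×9.80665×ln(4.44) = 3599.0×1.4907 ≈ 5365 m/s.
Total Δv = 3746 + 5365 = 9111 m/s.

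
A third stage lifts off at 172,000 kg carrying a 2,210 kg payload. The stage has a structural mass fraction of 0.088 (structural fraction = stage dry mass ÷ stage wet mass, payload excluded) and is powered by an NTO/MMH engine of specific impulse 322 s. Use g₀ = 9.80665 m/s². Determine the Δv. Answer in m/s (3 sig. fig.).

Stage wet mass = m₀ − payload = 172,000 − 2,210 = 169,790 kg.
Stage dry mass = ε × stage wet mass = 0.088 × 169,790 = 14,941.5 kg.
Burnout mass m_f = stage dry + payload = 14,941.5 + 2,210 = 17,151.5 kg.
v_e = Isp · g₀ = 322 × 9.80665 = 3157.7 m/s.
Δv = v_e · ln(172,000/17,151.5) = 3157.7 × ln(10.03) = 3157.7 × 2.3054 ≈ 7280 m/s.

Δv ≈ 7280 m/s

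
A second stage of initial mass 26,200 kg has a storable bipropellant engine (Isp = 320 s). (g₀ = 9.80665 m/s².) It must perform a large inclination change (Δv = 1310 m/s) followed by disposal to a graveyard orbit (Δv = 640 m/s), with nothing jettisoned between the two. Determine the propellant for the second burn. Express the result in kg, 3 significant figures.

propellant for the second burn ≈ 3180 kg

v_e = Isp · g₀ = 320 × 9.80665 = 3138.1 m/s.
After the first burn: m = 26200 × exp(−1310/3138.1) = 26200 × 0.65873 = 17,258.7 kg.
After the second burn: m = 17,258.7 × exp(−640/3138.1) = 17,258.7 × 0.81551 = 14,074.6 kg.
Second-burn propellant = 17,258.7 − 14,074.6 = 3,184.1 kg.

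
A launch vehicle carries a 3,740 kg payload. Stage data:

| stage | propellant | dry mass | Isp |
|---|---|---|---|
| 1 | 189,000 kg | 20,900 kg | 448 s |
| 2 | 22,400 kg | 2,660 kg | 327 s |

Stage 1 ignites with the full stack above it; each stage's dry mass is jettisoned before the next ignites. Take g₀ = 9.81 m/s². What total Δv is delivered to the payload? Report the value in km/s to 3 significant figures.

Δv ≈ 11.7 km/s

Ignition mass of stage 1 = 189,000+20,900 + 22,400+2,660 + 3,740 = 238,700 kg.
Stage 1: m₀ = 238,700 kg, m_f = 238,700 − 189,000 = 49,700 kg; Δv = 448×9.81×ln(4.803) = 4394.9×1.5692 ≈ 6896 m/s.
Stage 2: m₀ = 28,800 kg, m_f = 28,800 − 22,400 = 6,400 kg; Δv = 327×9.81×ln(4.5) = 3207.9×1.5041 ≈ 4825 m/s.
Total Δv = 6896 + 4825 = 11721 m/s.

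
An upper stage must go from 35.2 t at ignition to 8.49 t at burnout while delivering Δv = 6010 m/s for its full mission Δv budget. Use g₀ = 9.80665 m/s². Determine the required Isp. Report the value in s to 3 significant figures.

Isp ≈ 431 s

ln(m₀/m_f) = ln(35200/8490) = ln(4.146) = 1.4222.
v_e = Δv / ln(m₀/m_f) = 6010 / 1.4222 = 4226.0 m/s.
Isp = v_e / g₀ = 4226.0 / 9.80665 = 430.9 s.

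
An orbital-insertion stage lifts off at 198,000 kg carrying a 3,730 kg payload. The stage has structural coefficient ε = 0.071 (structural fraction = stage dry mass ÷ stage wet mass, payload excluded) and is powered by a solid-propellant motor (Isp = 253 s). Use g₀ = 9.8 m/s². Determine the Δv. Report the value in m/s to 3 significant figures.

Δv ≈ 6010 m/s

Stage wet mass = m₀ − payload = 198,000 − 3,730 = 194,270 kg.
Stage dry mass = ε × stage wet mass = 0.071 × 194,270 = 13,793.2 kg.
Burnout mass m_f = stage dry + payload = 13,793.2 + 3,730 = 17,523.2 kg.
v_e = Isp · g₀ = 253 × 9.8 = 2479.4 m/s.
From the ideal rocket equation, Δv = v_e · ln(198,000/17,523.2) = 2479.4 × ln(11.3) = 2479.4 × 2.4247 ≈ 6012 m/s.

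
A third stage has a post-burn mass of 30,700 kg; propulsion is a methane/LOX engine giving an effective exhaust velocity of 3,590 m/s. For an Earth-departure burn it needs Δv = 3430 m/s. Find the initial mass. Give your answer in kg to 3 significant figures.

Using Δv = v_e ln(m₀/m_f): m₀/m_f = exp(Δv / v_e) = exp(3430 / 3590.0) = exp(0.9554) = 2.5998.
m₀ = m_f × 2.5998 = 30,700 × 2.5998 = 79,813.9 kg.

initial mass ≈ 79800 kg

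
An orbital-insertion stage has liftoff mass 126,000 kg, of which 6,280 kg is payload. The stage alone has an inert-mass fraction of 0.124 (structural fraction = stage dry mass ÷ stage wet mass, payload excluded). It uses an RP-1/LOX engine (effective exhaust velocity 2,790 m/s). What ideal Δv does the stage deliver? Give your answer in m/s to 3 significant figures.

Δv ≈ 4980 m/s

Stage wet mass = m₀ − payload = 126,000 − 6,280 = 119,720 kg.
Stage dry mass = ε × stage wet mass = 0.124 × 119,720 = 14,845.3 kg.
Burnout mass m_f = stage dry + payload = 14,845.3 + 6,280 = 21,125.3 kg.
Rocket equation: Δv = v_e · ln(126,000/21,125.3) = 2790.0 × ln(5.964) = 2790.0 × 1.7858 ≈ 4982 m/s.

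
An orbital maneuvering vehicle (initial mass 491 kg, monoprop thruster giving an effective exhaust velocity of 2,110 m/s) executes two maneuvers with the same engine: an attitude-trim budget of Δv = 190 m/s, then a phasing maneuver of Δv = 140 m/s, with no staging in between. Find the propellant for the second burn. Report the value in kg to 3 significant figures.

propellant for the second burn ≈ 28.8 kg

After the first burn: m = 491 × exp(−190/2110.0) = 491 × 0.91389 = 448.72 kg.
After the second burn: m = 448.72 × exp(−140/2110.0) = 448.72 × 0.93580 = 419.912 kg.
Second-burn propellant = 448.72 − 419.912 = 28.808 kg.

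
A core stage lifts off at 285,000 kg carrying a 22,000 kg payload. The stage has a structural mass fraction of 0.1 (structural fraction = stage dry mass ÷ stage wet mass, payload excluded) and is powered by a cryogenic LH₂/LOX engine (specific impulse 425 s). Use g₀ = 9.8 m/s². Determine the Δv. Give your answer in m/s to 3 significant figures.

Δv ≈ 7390 m/s

Stage wet mass = m₀ − payload = 285,000 − 22,000 = 263,000 kg.
Stage dry mass = ε × stage wet mass = 0.1 × 263,000 = 26,300 kg.
Burnout mass m_f = stage dry + payload = 26,300 + 22,000 = 48,300 kg.
v_e = Isp · g₀ = 425 × 9.8 = 4165.0 m/s.
Δv = v_e · ln(285,000/48,300) = 4165.0 × ln(5.901) = 4165.0 × 1.7751 ≈ 7393 m/s.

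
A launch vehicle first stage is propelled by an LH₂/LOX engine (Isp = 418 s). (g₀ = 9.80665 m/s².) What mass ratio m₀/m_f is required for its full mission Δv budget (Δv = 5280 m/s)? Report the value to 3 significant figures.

mass ratio ≈ 3.63

v_e = Isp · g₀ = 418 × 9.80665 = 4099.2 m/s.
m₀/m_f = exp(Δv / v_e) = exp(5280 / 4099.2) = exp(1.2881) = 3.6258.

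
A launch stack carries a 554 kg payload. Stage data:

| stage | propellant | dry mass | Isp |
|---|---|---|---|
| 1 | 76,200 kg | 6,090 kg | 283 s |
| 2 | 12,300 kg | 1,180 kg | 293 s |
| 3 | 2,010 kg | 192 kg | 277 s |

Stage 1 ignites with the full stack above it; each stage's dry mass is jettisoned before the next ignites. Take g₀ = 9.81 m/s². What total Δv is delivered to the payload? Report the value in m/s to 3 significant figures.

Ignition mass of stage 1 = 76,200+6,090 + 12,300+1,180 + 2,010+192 + 554 = 98,526 kg.
Stage 1: m₀ = 98,526 kg, m_f = 98,526 − 76,200 = 22,326 kg; Δv = 283×9.81×ln(4.413) = 2776.2×1.4846 ≈ 4122 m/s.
Stage 2: m₀ = 16,236 kg, m_f = 16,236 − 12,300 = 3,936 kg; Δv = 293×9.81×ln(4.125) = 2874.3×1.4171 ≈ 4073 m/s.
Stage 3: m₀ = 2,756 kg, m_f = 2,756 − 2,010 = 746 kg; Δv = 277×9.81×ln(3.694) = 2717.4×1.3068 ≈ 3551 m/s.
Total Δv = 4122 + 4073 + 3551 = 11746 m/s.

Δv ≈ 11700 m/s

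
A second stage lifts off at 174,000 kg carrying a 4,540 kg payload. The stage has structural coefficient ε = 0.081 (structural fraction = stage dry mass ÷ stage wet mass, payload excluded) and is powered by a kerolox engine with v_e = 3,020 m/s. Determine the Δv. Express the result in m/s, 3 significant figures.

Δv ≈ 6810 m/s

Stage wet mass = m₀ − payload = 174,000 − 4,540 = 169,460 kg.
Stage dry mass = ε × stage wet mass = 0.081 × 169,460 = 13,726.3 kg.
Burnout mass m_f = stage dry + payload = 13,726.3 + 4,540 = 18,266.3 kg.
Δv = v_e · ln(174,000/18,266.3) = 3020.0 × ln(9.526) = 3020.0 × 2.2540 ≈ 6807 m/s.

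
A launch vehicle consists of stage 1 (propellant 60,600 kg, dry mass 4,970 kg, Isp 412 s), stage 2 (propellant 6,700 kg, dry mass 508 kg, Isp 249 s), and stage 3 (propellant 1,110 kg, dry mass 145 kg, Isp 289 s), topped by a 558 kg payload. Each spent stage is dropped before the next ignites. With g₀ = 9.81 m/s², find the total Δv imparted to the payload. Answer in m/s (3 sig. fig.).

Ignition mass of stage 1 = 60,600+4,970 + 6,700+508 + 1,110+145 + 558 = 74,591 kg.
Stage 1: m₀ = 74,591 kg, m_f = 74,591 − 60,600 = 13,991 kg; Δv = 412×9.81×ln(5.331) = 4041.7×1.6736 ≈ 6764 m/s.
Stage 2: m₀ = 9,021 kg, m_f = 9,021 − 6,700 = 2,321 kg; Δv = 249×9.81×ln(3.887) = 2442.7×1.3576 ≈ 3316 m/s.
Stage 3: m₀ = 1,813 kg, m_f = 1,813 − 1,110 = 703 kg; Δv = 289×9.81×ln(2.579) = 2835.1×0.9474 ≈ 2686 m/s.
Total Δv = 6764 + 3316 + 2686 = 12766 m/s.

Δv ≈ 12800 m/s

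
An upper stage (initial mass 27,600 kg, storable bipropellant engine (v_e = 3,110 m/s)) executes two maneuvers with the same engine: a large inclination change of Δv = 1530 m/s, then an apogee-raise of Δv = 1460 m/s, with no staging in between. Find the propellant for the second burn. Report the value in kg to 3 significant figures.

After the first burn: m = 27600 × exp(−1530/3110.0) = 27600 × 0.61143 = 16,875.5 kg.
After the second burn: m = 16,875.5 × exp(−1460/3110.0) = 16,875.5 × 0.62534 = 10,552.9 kg.
Second-burn propellant = 16,875.5 − 10,552.9 = 6,322.6 kg.

propellant for the second burn ≈ 6320 kg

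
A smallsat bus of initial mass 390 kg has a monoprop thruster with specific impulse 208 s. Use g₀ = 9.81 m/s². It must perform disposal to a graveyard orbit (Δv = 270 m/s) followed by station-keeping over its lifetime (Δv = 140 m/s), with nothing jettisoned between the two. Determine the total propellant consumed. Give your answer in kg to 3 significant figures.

total propellant consumed ≈ 71.0 kg

v_e = Isp · g₀ = 208 × 9.81 = 2040.5 m/s.
After the first burn: m = 390 × exp(−270/2040.5) = 390 × 0.87606 = 341.663 kg.
After the second burn: m = 341.663 × exp(−140/2040.5) = 341.663 × 0.93369 = 319.007 kg.
Total propellant = m₀ − m_final = 390 − 319.007 = 70.993 kg.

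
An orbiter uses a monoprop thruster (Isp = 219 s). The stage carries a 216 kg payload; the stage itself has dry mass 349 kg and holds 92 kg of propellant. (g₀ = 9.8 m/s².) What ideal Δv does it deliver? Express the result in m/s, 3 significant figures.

Δv ≈ 324 m/s

v_e = Isp · g₀ = 219 × 9.8 = 2146.2 m/s.
m₀ = payload + dry + propellant = 216 + 349 + 92 = 657 kg.
m_f = payload + dry = 216 + 349 = 565 kg.
Δv = v_e · ln(m₀/m_f) = 2146.2 × ln(1.163) = 2146.2 × 0.1509 ≈ 323.8 m/s.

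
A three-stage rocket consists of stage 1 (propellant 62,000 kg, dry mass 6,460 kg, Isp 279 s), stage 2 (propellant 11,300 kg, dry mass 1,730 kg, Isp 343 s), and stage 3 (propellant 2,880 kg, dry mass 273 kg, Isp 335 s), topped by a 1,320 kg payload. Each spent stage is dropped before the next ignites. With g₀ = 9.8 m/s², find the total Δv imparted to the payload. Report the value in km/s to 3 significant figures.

Δv ≈ 10.4 km/s

Ignition mass of stage 1 = 62,000+6,460 + 11,300+1,730 + 2,880+273 + 1,320 = 85,963 kg.
Stage 1: m₀ = 85,963 kg, m_f = 85,963 − 62,000 = 23,963 kg; Δv = 279×9.8×ln(3.587) = 2734.2×1.2774 ≈ 3493 m/s.
Stage 2: m₀ = 17,503 kg, m_f = 17,503 − 11,300 = 6,203 kg; Δv = 343×9.8×ln(2.822) = 3361.4×1.0373 ≈ 3487 m/s.
Stage 3: m₀ = 4,473 kg, m_f = 4,473 − 2,880 = 1,593 kg; Δv = 335×9.8×ln(2.808) = 3283.0×1.0324 ≈ 3390 m/s.
Total Δv = 3493 + 3487 + 3390 = 10370 m/s.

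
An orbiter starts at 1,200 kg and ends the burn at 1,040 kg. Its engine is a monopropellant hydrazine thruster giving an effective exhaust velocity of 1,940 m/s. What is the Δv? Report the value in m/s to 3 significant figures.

Δv = v_e · ln(m₀/m_f) = 1940.0 × ln(1.154) = 1940.0 × 0.1431 ≈ 277.6 m/s.

Δv ≈ 278 m/s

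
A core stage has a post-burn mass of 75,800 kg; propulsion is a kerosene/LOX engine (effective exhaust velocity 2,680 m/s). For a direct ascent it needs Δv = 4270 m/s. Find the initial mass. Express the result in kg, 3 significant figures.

By the Tsiolkovsky rocket equation, m₀/m_f = exp(Δv / v_e) = exp(4270 / 2680.0) = exp(1.5933) = 4.9199.
m₀ = m_f × 4.9199 = 75,800 × 4.9199 = 372,928 kg.

initial mass ≈ 373000 kg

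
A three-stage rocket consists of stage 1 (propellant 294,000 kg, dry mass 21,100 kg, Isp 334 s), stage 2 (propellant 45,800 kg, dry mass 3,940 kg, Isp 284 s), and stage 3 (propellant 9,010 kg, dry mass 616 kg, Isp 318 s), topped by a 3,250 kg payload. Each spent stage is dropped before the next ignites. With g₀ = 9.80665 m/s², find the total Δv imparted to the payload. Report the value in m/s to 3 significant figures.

Ignition mass of stage 1 = 294,000+21,100 + 45,800+3,940 + 9,010+616 + 3,250 = 377,716 kg.
Stage 1: m₀ = 377,716 kg, m_f = 377,716 − 294,000 = 83,716 kg; Δv = 334×9.80665×ln(4.512) = 3275.4×1.5067 ≈ 4935 m/s.
Stage 2: m₀ = 62,616 kg, m_f = 62,616 − 45,800 = 16,816 kg; Δv = 284×9.80665×ln(3.724) = 2785.1×1.3147 ≈ 3662 m/s.
Stage 3: m₀ = 12,876 kg, m_f = 12,876 − 9,010 = 3,866 kg; Δv = 318×9.80665×ln(3.331) = 3118.5×1.2031 ≈ 3752 m/s.
Total Δv = 4935 + 3662 + 3752 = 12349 m/s.

Δv ≈ 12300 m/s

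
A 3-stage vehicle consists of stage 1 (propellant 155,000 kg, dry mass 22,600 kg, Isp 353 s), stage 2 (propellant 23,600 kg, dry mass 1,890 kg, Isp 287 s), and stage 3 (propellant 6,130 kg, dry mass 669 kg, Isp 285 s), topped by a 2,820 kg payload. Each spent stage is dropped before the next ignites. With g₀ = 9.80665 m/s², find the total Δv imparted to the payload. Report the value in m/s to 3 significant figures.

Ignition mass of stage 1 = 155,000+22,600 + 23,600+1,890 + 6,130+669 + 2,820 = 212,709 kg.
Stage 1: m₀ = 212,709 kg, m_f = 212,709 − 155,000 = 57,709 kg; Δv = 353×9.80665×ln(3.686) = 3461.7×1.3045 ≈ 4516 m/s.
Stage 2: m₀ = 35,109 kg, m_f = 35,109 − 23,600 = 11,509 kg; Δv = 287×9.80665×ln(3.051) = 2814.5×1.1153 ≈ 3139 m/s.
Stage 3: m₀ = 9,619 kg, m_f = 9,619 − 6,130 = 3,489 kg; Δv = 285×9.80665×ln(2.757) = 2794.9×1.0141 ≈ 2834 m/s.
Total Δv = 4516 + 3139 + 2834 = 10489 m/s.

Δv ≈ 10500 m/s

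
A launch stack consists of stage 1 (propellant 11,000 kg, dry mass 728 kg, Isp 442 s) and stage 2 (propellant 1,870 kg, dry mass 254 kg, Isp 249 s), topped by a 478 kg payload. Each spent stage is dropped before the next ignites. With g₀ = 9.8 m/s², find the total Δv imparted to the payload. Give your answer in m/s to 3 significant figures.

Ignition mass of stage 1 = 11,000+728 + 1,870+254 + 478 = 14,330 kg.
Stage 1: m₀ = 14,330 kg, m_f = 14,330 − 11,000 = 3,330 kg; Δv = 442×9.8×ln(4.303) = 4331.6×1.4594 ≈ 6321 m/s.
Stage 2: m₀ = 2,602 kg, m_f = 2,602 − 1,870 = 732 kg; Δv = 249×9.8×ln(3.555) = 2440.2×1.2683 ≈ 3095 m/s.
Total Δv = 6321 + 3095 = 9416 m/s.

Δv ≈ 9420 m/s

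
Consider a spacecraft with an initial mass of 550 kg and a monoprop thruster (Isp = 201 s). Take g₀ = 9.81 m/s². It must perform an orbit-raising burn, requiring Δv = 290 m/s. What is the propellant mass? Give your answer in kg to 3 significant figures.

propellant mass ≈ 75.2 kg

v_e = Isp · g₀ = 201 × 9.81 = 1971.8 m/s.
From the ideal rocket equation, m₀/m_f = exp(Δv / v_e) = exp(290 / 1971.8) = exp(0.1471) = 1.1584.
m_f = 550 / 1.1584 = 474.793 kg, so propellant = m₀ − m_f = 550 − 474.793 = 75.207 kg.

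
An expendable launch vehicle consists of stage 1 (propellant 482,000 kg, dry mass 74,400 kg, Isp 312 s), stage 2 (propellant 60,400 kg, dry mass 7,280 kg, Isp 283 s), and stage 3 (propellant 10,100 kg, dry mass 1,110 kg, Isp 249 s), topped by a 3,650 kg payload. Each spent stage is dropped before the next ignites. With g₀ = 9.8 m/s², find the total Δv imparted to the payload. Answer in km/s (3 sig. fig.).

Δv ≈ 10.7 km/s

Ignition mass of stage 1 = 482,000+74,400 + 60,400+7,280 + 10,100+1,110 + 3,650 = 638,940 kg.
Stage 1: m₀ = 638,940 kg, m_f = 638,940 − 482,000 = 156,940 kg; Δv = 312×9.8×ln(4.071) = 3057.6×1.4039 ≈ 4293 m/s.
Stage 2: m₀ = 82,540 kg, m_f = 82,540 − 60,400 = 22,140 kg; Δv = 283×9.8×ln(3.728) = 2773.4×1.3159 ≈ 3650 m/s.
Stage 3: m₀ = 14,860 kg, m_f = 14,860 − 10,100 = 4,760 kg; Δv = 249×9.8×ln(3.122) = 2440.2×1.1384 ≈ 2778 m/s.
Total Δv = 4293 + 3650 + 2778 = 10721 m/s.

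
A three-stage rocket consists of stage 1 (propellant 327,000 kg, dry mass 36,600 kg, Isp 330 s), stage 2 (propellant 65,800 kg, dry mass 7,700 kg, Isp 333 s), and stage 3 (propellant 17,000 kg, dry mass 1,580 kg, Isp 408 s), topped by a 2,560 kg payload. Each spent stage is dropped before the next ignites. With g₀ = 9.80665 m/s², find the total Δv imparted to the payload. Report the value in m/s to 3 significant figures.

Δv ≈ 14500 m/s

Ignition mass of stage 1 = 327,000+36,600 + 65,800+7,700 + 17,000+1,580 + 2,560 = 458,240 kg.
Stage 1: m₀ = 458,240 kg, m_f = 458,240 − 327,000 = 131,240 kg; Δv = 330×9.80665×ln(3.492) = 3236.2×1.2504 ≈ 4046 m/s.
Stage 2: m₀ = 94,640 kg, m_f = 94,640 − 65,800 = 28,840 kg; Δv = 333×9.80665×ln(3.282) = 3265.6×1.1883 ≈ 3881 m/s.
Stage 3: m₀ = 21,140 kg, m_f = 21,140 − 17,000 = 4,140 kg; Δv = 408×9.80665×ln(5.106) = 4001.1×1.6305 ≈ 6524 m/s.
Total Δv = 4046 + 3881 + 6524 = 14451 m/s.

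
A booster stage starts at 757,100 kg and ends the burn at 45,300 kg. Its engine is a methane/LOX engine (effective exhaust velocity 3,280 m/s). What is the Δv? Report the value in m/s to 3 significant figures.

Δv ≈ 9240 m/s

Δv = v_e · ln(m₀/m_f) = 3280.0 × ln(16.71) = 3280.0 × 2.8162 ≈ 9237.1 m/s.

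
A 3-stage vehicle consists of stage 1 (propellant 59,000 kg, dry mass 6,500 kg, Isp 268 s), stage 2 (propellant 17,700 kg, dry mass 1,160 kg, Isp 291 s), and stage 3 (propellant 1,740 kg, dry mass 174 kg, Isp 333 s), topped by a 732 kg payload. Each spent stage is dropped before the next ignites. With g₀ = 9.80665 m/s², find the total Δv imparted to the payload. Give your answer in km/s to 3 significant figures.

Ignition mass of stage 1 = 59,000+6,500 + 17,700+1,160 + 1,740+174 + 732 = 87,006 kg.
Stage 1: m₀ = 87,006 kg, m_f = 87,006 − 59,000 = 28,006 kg; Δv = 268×9.80665×ln(3.107) = 2628.2×1.1336 ≈ 2979 m/s.
Stage 2: m₀ = 21,506 kg, m_f = 21,506 − 17,700 = 3,806 kg; Δv = 291×9.80665×ln(5.651) = 2853.7×1.7318 ≈ 4942 m/s.
Stage 3: m₀ = 2,646 kg, m_f = 2,646 − 1,740 = 906 kg; Δv = 333×9.80665×ln(2.921) = 3265.6×1.0718 ≈ 3500 m/s.
Total Δv = 2979 + 4942 + 3500 = 11421 m/s.

Δv ≈ 11.4 km/s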